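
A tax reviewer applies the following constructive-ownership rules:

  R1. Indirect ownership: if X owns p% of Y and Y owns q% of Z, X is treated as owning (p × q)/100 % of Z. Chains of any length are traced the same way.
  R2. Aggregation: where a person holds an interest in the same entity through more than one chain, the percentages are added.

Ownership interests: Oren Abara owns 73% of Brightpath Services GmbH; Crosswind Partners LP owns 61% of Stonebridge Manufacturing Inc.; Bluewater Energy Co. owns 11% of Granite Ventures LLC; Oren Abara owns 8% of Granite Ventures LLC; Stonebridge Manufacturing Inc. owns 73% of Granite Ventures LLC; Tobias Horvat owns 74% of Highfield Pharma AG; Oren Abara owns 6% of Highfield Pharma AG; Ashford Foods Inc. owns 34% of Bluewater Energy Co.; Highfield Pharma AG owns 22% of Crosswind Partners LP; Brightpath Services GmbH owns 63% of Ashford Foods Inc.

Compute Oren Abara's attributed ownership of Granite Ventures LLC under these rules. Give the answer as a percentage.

Chain via Highfield Pharma AG → Crosswind Partners LP → Stonebridge Manufacturing Inc. (R1): 6% × 22% × 61% × 73% = 0.587796% of Granite Ventures LLC.
Chain via Brightpath Services GmbH → Ashford Foods Inc. → Bluewater Energy Co. (R1): 73% × 63% × 34% × 11% = 1.720026% of Granite Ventures LLC.
Direct interest in Granite Ventures LLC: 8%.
Aggregating (R2): 0.587796% + 1.720026% + 8% = 10.307822%.

10.307822%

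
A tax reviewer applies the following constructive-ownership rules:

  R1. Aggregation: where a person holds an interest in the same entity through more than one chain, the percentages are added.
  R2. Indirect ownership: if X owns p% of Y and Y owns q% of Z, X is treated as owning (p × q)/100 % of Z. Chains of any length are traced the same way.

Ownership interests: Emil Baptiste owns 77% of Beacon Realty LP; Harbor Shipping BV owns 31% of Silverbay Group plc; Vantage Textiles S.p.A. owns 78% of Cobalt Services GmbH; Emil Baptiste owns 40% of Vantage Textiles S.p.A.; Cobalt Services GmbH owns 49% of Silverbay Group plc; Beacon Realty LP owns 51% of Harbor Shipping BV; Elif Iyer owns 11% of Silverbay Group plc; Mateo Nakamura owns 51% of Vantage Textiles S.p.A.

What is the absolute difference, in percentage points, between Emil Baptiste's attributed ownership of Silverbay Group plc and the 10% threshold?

Chain via Beacon Realty LP → Harbor Shipping BV (R2): 77% × 51% × 31% = 12.1737% of Silverbay Group plc.
Chain via Vantage Textiles S.p.A. → Cobalt Services GmbH (R2): 40% × 78% × 49% = 15.288% of Silverbay Group plc.
Aggregating (R1): 12.1737% + 15.288% = 27.4617%.
27.4617% exceeds the 10% threshold by 17.4617 percentage points.

17.4617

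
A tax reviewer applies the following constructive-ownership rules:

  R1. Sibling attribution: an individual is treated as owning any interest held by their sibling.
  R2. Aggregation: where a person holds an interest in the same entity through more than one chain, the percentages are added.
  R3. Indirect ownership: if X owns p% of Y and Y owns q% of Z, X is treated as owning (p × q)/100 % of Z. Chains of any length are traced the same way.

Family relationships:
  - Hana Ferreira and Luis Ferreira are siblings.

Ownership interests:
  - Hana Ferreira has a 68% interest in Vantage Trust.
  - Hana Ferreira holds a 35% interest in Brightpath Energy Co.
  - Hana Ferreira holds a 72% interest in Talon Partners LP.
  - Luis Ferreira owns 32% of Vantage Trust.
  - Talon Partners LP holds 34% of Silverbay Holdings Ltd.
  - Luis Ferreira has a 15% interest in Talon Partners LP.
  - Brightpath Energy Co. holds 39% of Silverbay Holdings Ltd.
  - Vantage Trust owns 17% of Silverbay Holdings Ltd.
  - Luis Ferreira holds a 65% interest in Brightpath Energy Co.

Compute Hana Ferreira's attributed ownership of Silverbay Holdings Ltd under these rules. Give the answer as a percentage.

By sibling attribution (R1), Hana Ferreira is treated as also owning Luis Ferreira's interest in Talon Partners LP, giving 72% + 15% = 87%.
By sibling attribution (R1), Hana Ferreira is treated as also owning Luis Ferreira's interest in Brightpath Energy Co, giving 35% + 65% = 100%.
By sibling attribution (R1), Hana Ferreira is treated as also owning Luis Ferreira's interest in Vantage Trust, giving 68% + 32% = 100%.
Chain via Talon Partners LP (R3): 87% × 34% = 29.58% of Silverbay Holdings Ltd.
Chain via Brightpath Energy Co. (R3): 100% × 39% = 39% of Silverbay Holdings Ltd.
Chain via Vantage Trust (R3): 100% × 17% = 17% of Silverbay Holdings Ltd.
Aggregating (R2): 29.58% + 39% + 17% = 85.58%.

85.58%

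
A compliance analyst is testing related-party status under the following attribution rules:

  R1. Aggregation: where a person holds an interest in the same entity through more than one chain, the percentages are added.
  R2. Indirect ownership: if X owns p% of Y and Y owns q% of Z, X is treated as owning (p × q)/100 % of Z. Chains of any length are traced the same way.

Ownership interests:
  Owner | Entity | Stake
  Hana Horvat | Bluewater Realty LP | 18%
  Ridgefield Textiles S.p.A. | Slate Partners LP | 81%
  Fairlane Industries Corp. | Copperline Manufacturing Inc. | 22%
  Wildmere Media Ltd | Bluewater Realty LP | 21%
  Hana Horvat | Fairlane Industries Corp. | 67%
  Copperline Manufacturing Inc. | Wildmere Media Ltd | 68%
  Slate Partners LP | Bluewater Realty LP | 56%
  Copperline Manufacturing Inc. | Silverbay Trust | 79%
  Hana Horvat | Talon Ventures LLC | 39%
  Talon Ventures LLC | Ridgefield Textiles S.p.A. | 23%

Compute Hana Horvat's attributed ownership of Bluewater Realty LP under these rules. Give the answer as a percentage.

Chain via Fairlane Industries Corp. → Copperline Manufacturing Inc. → Wildmere Media Ltd (R2): 67% × 22% × 68% × 21% = 2.104872% of Bluewater Realty LP.
Chain via Talon Ventures LLC → Ridgefield Textiles S.p.A. → Slate Partners LP (R2): 39% × 23% × 81% × 56% = 4.068792% of Bluewater Realty LP.
Direct interest in Bluewater Realty LP: 18%.
Aggregating (R1): 2.104872% + 4.068792% + 18% = 24.173664%.

24.173664%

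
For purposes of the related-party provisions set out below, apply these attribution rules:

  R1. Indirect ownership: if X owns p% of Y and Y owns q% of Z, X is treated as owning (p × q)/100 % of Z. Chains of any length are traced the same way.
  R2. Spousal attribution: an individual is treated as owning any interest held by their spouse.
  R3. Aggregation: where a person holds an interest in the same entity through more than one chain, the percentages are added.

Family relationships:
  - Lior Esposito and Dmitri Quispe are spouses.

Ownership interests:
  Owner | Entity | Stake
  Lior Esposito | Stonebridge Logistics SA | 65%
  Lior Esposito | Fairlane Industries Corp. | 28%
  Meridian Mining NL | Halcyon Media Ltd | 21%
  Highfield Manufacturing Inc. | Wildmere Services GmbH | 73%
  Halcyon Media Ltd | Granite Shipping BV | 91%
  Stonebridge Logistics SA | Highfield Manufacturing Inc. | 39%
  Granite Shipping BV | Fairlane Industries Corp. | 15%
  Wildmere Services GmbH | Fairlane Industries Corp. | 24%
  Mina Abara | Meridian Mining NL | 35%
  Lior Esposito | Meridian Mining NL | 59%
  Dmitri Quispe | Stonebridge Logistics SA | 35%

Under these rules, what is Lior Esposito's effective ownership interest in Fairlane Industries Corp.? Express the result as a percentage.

36.524035%

By spousal attribution (R2), Lior Esposito is treated as also owning Dmitri Quispe's interest in Stonebridge Logistics SA, giving 65% + 35% = 100%.
Chain via Stonebridge Logistics SA → Highfield Manufacturing Inc. → Wildmere Services GmbH (R1): 100% × 39% × 73% × 24% = 6.8328% of Fairlane Industries Corp.
Chain via Meridian Mining NL → Halcyon Media Ltd → Granite Shipping BV (R1): 59% × 21% × 91% × 15% = 1.691235% of Fairlane Industries Corp.
Direct interest in Fairlane Industries Corp: 28%.
Aggregating (R3): 6.8328% + 1.691235% + 28% = 36.524035%.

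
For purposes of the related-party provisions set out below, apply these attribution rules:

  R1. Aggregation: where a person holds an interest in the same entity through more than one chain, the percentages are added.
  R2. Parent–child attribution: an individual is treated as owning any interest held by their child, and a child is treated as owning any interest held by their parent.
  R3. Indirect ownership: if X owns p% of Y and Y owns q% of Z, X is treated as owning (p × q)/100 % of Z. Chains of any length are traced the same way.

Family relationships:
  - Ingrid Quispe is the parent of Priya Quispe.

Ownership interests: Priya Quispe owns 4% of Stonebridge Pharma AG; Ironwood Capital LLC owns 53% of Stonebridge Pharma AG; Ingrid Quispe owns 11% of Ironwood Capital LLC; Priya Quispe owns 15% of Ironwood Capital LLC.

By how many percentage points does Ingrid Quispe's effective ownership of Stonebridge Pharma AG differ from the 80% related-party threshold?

62.22

By parent–child attribution (R2), Ingrid Quispe is treated as also owning Priya Quispe's interest in Ironwood Capital LLC, giving 11% + 15% = 26%.
By parent–child attribution (R2), Ingrid Quispe is treated as owning Priya Quispe's 4% interest in Stonebridge Pharma AG.
Chain via Ironwood Capital LLC (R3): 26% × 53% = 13.78% of Stonebridge Pharma AG.
Direct interest in Stonebridge Pharma AG: 4%.
Aggregating (R1): 13.78% + 4% = 17.78%.
17.78% falls short of the 80% threshold by 62.22 percentage points.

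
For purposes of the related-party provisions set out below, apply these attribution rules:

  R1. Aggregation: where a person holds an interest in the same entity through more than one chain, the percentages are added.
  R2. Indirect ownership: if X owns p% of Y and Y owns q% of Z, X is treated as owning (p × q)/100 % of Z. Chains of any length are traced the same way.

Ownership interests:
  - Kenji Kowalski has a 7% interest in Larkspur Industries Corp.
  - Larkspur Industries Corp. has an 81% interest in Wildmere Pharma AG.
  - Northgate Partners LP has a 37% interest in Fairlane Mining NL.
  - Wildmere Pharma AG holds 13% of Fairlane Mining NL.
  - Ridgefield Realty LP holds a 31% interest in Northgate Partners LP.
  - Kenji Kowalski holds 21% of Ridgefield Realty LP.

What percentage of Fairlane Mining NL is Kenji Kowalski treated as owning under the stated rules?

3.1458%

Chain via Ridgefield Realty LP → Northgate Partners LP (R2): 21% × 31% × 37% = 2.4087% of Fairlane Mining NL.
Chain via Larkspur Industries Corp. → Wildmere Pharma AG (R2): 7% × 81% × 13% = 0.7371% of Fairlane Mining NL.
Aggregating (R1): 2.4087% + 0.7371% = 3.1458%.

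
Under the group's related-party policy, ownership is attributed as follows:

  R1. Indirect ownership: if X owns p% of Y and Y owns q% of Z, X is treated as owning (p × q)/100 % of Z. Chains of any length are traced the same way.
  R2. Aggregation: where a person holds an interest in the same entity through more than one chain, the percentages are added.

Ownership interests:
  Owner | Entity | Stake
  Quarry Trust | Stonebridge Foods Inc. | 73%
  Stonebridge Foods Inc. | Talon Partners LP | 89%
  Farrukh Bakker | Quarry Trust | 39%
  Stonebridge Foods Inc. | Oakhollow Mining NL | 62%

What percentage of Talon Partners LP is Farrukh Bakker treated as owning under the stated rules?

25.3383%

Chain via Quarry Trust → Stonebridge Foods Inc. (R1): 39% × 73% × 89% = 25.3383% of Talon Partners LP.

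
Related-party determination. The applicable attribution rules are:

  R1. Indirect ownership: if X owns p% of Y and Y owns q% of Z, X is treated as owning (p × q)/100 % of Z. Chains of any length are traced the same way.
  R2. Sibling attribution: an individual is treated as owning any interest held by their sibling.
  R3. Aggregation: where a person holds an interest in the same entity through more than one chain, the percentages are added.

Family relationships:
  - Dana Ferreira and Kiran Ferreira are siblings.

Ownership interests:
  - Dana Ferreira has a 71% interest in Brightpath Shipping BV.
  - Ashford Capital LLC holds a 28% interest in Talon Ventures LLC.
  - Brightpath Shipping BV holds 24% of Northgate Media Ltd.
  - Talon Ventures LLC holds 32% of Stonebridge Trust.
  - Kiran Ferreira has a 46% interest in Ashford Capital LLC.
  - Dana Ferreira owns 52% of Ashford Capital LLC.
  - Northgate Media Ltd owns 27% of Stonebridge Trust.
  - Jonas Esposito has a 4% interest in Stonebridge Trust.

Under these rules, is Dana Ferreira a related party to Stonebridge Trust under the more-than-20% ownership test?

By sibling attribution (R2), Dana Ferreira is treated as also owning Kiran Ferreira's interest in Ashford Capital LLC, giving 52% + 46% = 98%.
Chain via Ashford Capital LLC → Talon Ventures LLC (R1): 98% × 28% × 32% = 8.7808% of Stonebridge Trust.
Chain via Brightpath Shipping BV → Northgate Media Ltd (R1): 71% × 24% × 27% = 4.6008% of Stonebridge Trust.
Aggregating (R3): 8.7808% + 4.6008% = 13.3816%.
13.3816% does not exceed the 20% threshold, so Dana is not a related party to Stonebridge Trust.

No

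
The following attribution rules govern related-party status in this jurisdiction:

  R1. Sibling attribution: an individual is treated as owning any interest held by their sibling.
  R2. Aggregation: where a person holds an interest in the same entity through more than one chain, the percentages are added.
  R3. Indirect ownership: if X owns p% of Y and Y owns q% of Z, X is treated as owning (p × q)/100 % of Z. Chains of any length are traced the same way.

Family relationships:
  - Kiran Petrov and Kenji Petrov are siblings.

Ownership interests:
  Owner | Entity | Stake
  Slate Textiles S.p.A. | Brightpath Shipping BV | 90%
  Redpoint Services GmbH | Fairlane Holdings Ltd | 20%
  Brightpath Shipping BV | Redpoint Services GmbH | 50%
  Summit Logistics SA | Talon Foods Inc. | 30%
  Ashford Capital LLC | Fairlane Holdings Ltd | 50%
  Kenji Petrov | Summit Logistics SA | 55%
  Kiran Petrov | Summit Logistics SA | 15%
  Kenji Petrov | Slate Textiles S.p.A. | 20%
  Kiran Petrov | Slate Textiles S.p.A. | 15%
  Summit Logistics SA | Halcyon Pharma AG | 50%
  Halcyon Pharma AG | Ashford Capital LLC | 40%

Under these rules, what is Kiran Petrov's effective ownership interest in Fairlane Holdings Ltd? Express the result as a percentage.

10.15%

By sibling attribution (R1), Kiran Petrov is treated as also owning Kenji Petrov's interest in Summit Logistics SA, giving 15% + 55% = 70%.
By sibling attribution (R1), Kiran Petrov is treated as also owning Kenji Petrov's interest in Slate Textiles S.p.A, giving 15% + 20% = 35%.
Chain via Summit Logistics SA → Halcyon Pharma AG → Ashford Capital LLC (R3): 70% × 50% × 40% × 50% = 7% of Fairlane Holdings Ltd.
Chain via Slate Textiles S.p.A. → Brightpath Shipping BV → Redpoint Services GmbH (R3): 35% × 90% × 50% × 20% = 3.15% of Fairlane Holdings Ltd.
Aggregating (R2): 7% + 3.15% = 10.15%.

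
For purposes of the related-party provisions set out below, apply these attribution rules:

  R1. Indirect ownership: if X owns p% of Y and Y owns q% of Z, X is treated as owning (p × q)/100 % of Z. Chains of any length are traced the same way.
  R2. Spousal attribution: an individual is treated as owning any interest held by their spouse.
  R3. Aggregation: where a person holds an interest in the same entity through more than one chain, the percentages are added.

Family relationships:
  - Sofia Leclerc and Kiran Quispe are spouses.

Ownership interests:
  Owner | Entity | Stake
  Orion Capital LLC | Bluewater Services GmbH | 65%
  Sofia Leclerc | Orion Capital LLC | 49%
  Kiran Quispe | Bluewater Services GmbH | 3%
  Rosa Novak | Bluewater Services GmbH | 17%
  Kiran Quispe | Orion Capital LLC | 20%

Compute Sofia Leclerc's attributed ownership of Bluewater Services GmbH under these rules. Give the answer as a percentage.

By spousal attribution (R2), Sofia Leclerc is treated as also owning Kiran Quispe's interest in Orion Capital LLC, giving 49% + 20% = 69%.
By spousal attribution (R2), Sofia Leclerc is treated as owning Kiran Quispe's 3% interest in Bluewater Services GmbH.
Chain via Orion Capital LLC (R1): 69% × 65% = 44.85% of Bluewater Services GmbH.
Direct interest in Bluewater Services GmbH: 3%.
Aggregating (R3): 44.85% + 3% = 47.85%.

47.85%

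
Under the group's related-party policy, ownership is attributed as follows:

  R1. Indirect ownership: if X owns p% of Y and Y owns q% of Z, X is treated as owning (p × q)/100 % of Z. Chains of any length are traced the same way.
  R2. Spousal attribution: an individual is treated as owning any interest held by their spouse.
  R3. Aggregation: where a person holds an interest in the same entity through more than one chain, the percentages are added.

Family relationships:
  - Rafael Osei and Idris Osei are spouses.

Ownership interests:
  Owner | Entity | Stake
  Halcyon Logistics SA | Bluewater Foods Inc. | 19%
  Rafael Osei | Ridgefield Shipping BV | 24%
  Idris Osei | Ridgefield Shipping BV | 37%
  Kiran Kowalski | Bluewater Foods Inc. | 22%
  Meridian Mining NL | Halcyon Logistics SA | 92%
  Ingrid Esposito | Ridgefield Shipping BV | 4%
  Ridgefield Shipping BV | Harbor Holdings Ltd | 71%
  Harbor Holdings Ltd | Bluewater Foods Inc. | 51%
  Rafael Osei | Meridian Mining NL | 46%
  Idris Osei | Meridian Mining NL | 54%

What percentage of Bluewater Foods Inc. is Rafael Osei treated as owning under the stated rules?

By spousal attribution (R2), Rafael Osei is treated as also owning Idris Osei's interest in Meridian Mining NL, giving 46% + 54% = 100%.
By spousal attribution (R2), Rafael Osei is treated as also owning Idris Osei's interest in Ridgefield Shipping BV, giving 24% + 37% = 61%.
Chain via Meridian Mining NL → Halcyon Logistics SA (R1): 100% × 92% × 19% = 17.48% of Bluewater Foods Inc.
Chain via Ridgefield Shipping BV → Harbor Holdings Ltd (R1): 61% × 71% × 51% = 22.0881% of Bluewater Foods Inc.
Aggregating (R3): 17.48% + 22.0881% = 39.5681%.

39.5681%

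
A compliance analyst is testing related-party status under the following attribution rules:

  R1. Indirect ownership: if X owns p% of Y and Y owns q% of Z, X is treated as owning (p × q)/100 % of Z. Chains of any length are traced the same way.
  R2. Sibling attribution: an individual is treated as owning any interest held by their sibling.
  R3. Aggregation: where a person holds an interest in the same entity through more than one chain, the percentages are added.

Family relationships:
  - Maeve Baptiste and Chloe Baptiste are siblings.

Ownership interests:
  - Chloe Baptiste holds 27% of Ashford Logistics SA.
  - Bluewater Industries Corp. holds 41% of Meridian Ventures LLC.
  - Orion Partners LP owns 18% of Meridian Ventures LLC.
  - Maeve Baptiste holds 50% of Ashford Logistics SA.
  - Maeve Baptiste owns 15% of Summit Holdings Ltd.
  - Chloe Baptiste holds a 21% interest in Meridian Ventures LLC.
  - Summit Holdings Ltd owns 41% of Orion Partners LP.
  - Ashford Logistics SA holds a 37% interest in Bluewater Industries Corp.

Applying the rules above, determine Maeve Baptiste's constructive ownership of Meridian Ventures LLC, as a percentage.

By sibling attribution (R2), Maeve Baptiste is treated as also owning Chloe Baptiste's interest in Ashford Logistics SA, giving 50% + 27% = 77%.
By sibling attribution (R2), Maeve Baptiste is treated as owning Chloe Baptiste's 21% interest in Meridian Ventures LLC.
Chain via Summit Holdings Ltd → Orion Partners LP (R1): 15% × 41% × 18% = 1.107% of Meridian Ventures LLC.
Chain via Ashford Logistics SA → Bluewater Industries Corp. (R1): 77% × 37% × 41% = 11.6809% of Meridian Ventures LLC.
Direct interest in Meridian Ventures LLC: 21%.
Aggregating (R3): 1.107% + 11.6809% + 21% = 33.7879%.

33.7879%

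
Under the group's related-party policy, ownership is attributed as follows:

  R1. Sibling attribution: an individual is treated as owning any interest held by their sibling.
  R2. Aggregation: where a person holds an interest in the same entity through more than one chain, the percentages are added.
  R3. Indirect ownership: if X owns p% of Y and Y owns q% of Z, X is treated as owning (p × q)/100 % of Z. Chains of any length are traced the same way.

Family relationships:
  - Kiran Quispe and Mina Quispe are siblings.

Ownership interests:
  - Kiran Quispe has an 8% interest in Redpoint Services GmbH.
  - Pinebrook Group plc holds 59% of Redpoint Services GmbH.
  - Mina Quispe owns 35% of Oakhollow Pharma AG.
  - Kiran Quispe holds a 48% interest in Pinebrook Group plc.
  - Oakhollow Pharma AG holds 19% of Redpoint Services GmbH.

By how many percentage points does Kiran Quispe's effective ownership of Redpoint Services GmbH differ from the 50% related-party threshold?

7.03

By sibling attribution (R1), Kiran Quispe is treated as owning Mina Quispe's 35% interest in Oakhollow Pharma AG.
Chain via Pinebrook Group plc (R3): 48% × 59% = 28.32% of Redpoint Services GmbH.
Direct interest in Redpoint Services GmbH: 8%.
Chain via Oakhollow Pharma AG (R3): 35% × 19% = 6.65% of Redpoint Services GmbH.
Aggregating (R2): 28.32% + 8% + 6.65% = 42.97%.
42.97% falls short of the 50% threshold by 7.03 percentage points.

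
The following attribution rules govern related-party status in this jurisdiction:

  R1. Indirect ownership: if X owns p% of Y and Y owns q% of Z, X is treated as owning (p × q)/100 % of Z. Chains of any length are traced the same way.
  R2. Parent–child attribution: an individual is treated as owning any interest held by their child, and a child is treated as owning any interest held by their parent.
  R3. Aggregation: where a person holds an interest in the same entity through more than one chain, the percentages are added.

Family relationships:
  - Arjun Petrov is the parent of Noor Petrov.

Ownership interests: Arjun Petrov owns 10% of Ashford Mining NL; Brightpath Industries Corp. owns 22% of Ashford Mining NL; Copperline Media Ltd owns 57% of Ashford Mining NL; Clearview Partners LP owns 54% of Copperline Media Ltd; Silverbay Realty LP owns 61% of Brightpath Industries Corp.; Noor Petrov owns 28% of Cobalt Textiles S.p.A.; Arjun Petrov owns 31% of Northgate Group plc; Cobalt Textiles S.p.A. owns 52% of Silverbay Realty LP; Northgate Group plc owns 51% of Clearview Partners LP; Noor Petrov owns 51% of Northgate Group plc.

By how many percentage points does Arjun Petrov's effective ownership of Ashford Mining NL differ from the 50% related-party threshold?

25.173852

By parent–child attribution (R2), Arjun Petrov is treated as also owning Noor Petrov's interest in Northgate Group plc, giving 31% + 51% = 82%.
By parent–child attribution (R2), Arjun Petrov is treated as owning Noor Petrov's 28% interest in Cobalt Textiles S.p.A.
Chain via Northgate Group plc → Clearview Partners LP → Copperline Media Ltd (R1): 82% × 51% × 54% × 57% = 12.872196% of Ashford Mining NL.
Direct interest in Ashford Mining NL: 10%.
Chain via Cobalt Textiles S.p.A. → Silverbay Realty LP → Brightpath Industries Corp. (R1): 28% × 52% × 61% × 22% = 1.953952% of Ashford Mining NL.
Aggregating (R3): 12.872196% + 10% + 1.953952% = 24.826148%.
24.826148% falls short of the 50% threshold by 25.173852 percentage points.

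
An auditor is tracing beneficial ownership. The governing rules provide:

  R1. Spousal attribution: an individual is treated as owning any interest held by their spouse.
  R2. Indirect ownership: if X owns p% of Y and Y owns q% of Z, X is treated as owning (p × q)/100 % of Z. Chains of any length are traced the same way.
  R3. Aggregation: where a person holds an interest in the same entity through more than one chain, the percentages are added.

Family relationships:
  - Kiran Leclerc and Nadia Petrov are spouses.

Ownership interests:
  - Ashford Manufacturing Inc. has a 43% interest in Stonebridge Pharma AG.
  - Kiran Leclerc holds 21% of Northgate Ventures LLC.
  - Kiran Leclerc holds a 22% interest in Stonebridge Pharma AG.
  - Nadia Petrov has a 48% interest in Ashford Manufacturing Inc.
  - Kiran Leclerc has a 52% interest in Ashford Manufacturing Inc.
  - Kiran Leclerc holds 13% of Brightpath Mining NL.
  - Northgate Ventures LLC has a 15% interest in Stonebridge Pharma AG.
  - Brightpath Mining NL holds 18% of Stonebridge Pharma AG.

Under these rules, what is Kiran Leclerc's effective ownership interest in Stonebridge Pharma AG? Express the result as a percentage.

By spousal attribution (R1), Kiran Leclerc is treated as also owning Nadia Petrov's interest in Ashford Manufacturing Inc, giving 52% + 48% = 100%.
Chain via Northgate Ventures LLC (R2): 21% × 15% = 3.15% of Stonebridge Pharma AG.
Chain via Brightpath Mining NL (R2): 13% × 18% = 2.34% of Stonebridge Pharma AG.
Chain via Ashford Manufacturing Inc. (R2): 100% × 43% = 43% of Stonebridge Pharma AG.
Direct interest in Stonebridge Pharma AG: 22%.
Aggregating (R3): 3.15% + 2.34% + 43% + 22% = 70.49%.

70.49%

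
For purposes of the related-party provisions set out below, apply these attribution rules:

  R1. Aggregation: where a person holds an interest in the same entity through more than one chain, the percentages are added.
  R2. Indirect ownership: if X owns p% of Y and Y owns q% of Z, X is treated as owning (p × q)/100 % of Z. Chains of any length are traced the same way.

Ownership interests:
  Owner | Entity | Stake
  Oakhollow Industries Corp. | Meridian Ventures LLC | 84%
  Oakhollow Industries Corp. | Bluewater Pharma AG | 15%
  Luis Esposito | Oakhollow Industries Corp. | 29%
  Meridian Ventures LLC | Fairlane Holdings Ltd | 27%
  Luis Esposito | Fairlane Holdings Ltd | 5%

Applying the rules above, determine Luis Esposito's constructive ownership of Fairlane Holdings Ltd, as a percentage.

11.5772%

Chain via Oakhollow Industries Corp. → Meridian Ventures LLC (R2): 29% × 84% × 27% = 6.5772% of Fairlane Holdings Ltd.
Direct interest in Fairlane Holdings Ltd: 5%.
Aggregating (R1): 6.5772% + 5% = 11.5772%.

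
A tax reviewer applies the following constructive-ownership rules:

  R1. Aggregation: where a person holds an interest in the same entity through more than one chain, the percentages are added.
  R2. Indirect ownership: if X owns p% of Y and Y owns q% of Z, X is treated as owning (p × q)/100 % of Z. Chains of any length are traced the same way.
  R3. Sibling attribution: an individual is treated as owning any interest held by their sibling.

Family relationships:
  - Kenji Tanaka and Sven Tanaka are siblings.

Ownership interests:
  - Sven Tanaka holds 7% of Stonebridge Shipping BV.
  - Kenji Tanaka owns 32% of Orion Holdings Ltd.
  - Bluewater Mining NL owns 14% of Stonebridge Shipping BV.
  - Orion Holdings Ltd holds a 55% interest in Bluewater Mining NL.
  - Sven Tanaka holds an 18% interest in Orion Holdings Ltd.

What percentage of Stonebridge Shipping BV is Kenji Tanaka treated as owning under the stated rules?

By sibling attribution (R3), Kenji Tanaka is treated as also owning Sven Tanaka's interest in Orion Holdings Ltd, giving 32% + 18% = 50%.
By sibling attribution (R3), Kenji Tanaka is treated as owning Sven Tanaka's 7% interest in Stonebridge Shipping BV.
Chain via Orion Holdings Ltd → Bluewater Mining NL (R2): 50% × 55% × 14% = 3.85% of Stonebridge Shipping BV.
Direct interest in Stonebridge Shipping BV: 7%.
Aggregating (R1): 3.85% + 7% = 10.85%.

10.85%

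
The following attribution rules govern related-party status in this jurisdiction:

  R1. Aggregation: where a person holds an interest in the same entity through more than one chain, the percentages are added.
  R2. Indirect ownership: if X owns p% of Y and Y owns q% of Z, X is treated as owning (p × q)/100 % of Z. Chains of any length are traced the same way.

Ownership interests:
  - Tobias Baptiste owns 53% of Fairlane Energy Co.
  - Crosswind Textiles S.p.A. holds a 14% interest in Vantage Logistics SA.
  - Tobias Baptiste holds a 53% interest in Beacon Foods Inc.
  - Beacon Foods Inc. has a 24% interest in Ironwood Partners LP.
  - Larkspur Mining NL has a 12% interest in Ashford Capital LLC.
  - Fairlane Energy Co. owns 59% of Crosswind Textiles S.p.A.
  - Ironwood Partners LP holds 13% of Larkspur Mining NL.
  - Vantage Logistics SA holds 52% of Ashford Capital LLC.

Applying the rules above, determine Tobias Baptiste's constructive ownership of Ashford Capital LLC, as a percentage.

2.474888%

Chain via Fairlane Energy Co. → Crosswind Textiles S.p.A. → Vantage Logistics SA (R2): 53% × 59% × 14% × 52% = 2.276456% of Ashford Capital LLC.
Chain via Beacon Foods Inc. → Ironwood Partners LP → Larkspur Mining NL (R2): 53% × 24% × 13% × 12% = 0.198432% of Ashford Capital LLC.
Aggregating (R1): 2.276456% + 0.198432% = 2.474888%.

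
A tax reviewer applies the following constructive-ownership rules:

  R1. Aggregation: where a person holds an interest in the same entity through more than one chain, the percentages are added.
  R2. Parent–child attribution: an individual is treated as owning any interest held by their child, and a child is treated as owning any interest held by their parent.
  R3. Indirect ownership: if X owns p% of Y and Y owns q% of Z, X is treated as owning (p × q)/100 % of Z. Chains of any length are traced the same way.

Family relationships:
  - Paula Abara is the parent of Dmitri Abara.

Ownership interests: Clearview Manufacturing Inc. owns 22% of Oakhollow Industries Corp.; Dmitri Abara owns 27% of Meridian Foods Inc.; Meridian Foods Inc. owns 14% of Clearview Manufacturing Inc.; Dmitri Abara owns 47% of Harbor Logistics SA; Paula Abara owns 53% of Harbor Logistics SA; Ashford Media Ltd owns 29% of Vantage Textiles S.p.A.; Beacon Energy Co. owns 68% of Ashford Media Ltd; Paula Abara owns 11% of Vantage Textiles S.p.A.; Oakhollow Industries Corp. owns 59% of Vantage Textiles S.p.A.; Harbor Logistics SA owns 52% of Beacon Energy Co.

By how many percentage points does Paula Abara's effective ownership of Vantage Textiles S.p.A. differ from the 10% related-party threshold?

By parent–child attribution (R2), Paula Abara is treated as also owning Dmitri Abara's interest in Harbor Logistics SA, giving 53% + 47% = 100%.
By parent–child attribution (R2), Paula Abara is treated as owning Dmitri Abara's 27% interest in Meridian Foods Inc.
Chain via Harbor Logistics SA → Beacon Energy Co. → Ashford Media Ltd (R3): 100% × 52% × 68% × 29% = 10.2544% of Vantage Textiles S.p.A.
Direct interest in Vantage Textiles S.p.A: 11%.
Chain via Meridian Foods Inc. → Clearview Manufacturing Inc. → Oakhollow Industries Corp. (R3): 27% × 14% × 22% × 59% = 0.490644% of Vantage Textiles S.p.A.
Aggregating (R1): 10.2544% + 11% + 0.490644% = 21.745044%.
21.745044% exceeds the 10% threshold by 11.745044 percentage points.

11.745044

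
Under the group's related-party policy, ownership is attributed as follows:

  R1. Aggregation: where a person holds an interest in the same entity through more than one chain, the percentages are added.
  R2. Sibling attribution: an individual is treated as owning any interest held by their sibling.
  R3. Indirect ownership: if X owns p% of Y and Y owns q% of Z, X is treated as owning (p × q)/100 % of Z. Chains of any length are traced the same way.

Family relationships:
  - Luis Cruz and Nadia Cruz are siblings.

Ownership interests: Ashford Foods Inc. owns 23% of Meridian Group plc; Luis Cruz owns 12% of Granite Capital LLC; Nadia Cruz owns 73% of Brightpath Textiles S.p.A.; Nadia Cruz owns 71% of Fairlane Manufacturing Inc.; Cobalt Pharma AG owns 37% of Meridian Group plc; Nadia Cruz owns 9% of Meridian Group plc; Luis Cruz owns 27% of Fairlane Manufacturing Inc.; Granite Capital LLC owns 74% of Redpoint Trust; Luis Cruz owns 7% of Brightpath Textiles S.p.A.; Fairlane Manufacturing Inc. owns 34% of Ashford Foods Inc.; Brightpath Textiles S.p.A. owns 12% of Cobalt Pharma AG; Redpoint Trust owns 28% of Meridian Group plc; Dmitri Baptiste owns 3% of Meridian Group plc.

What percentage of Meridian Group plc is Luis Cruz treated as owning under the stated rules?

By sibling attribution (R2), Luis Cruz is treated as also owning Nadia Cruz's interest in Brightpath Textiles S.p.A, giving 7% + 73% = 80%.
By sibling attribution (R2), Luis Cruz is treated as also owning Nadia Cruz's interest in Fairlane Manufacturing Inc, giving 27% + 71% = 98%.
By sibling attribution (R2), Luis Cruz is treated as owning Nadia Cruz's 9% interest in Meridian Group plc.
Chain via Brightpath Textiles S.p.A. → Cobalt Pharma AG (R3): 80% × 12% × 37% = 3.552% of Meridian Group plc.
Chain via Fairlane Manufacturing Inc. → Ashford Foods Inc. (R3): 98% × 34% × 23% = 7.6636% of Meridian Group plc.
Chain via Granite Capital LLC → Redpoint Trust (R3): 12% × 74% × 28% = 2.4864% of Meridian Group plc.
Direct interest in Meridian Group plc: 9%.
Aggregating (R1): 3.552% + 7.6636% + 2.4864% + 9% = 22.702%.

22.702%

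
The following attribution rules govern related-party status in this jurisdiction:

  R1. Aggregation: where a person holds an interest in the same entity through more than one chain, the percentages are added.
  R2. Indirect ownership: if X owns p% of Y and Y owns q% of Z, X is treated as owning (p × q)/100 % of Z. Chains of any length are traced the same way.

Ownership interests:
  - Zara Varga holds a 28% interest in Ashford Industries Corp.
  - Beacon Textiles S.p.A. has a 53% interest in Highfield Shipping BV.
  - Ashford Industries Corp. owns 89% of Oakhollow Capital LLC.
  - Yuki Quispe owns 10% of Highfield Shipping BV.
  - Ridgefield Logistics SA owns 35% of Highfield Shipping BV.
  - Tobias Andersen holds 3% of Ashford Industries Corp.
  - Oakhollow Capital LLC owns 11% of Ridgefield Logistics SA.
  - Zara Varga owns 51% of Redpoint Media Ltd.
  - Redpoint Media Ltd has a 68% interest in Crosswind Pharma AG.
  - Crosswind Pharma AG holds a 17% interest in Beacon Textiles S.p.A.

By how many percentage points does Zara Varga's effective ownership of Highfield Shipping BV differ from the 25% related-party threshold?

Chain via Redpoint Media Ltd → Crosswind Pharma AG → Beacon Textiles S.p.A. (R2): 51% × 68% × 17% × 53% = 3.124668% of Highfield Shipping BV.
Chain via Ashford Industries Corp. → Oakhollow Capital LLC → Ridgefield Logistics SA (R2): 28% × 89% × 11% × 35% = 0.95942% of Highfield Shipping BV.
Aggregating (R1): 3.124668% + 0.95942% = 4.084088%.
4.084088% falls short of the 25% threshold by 20.915912 percentage points.

20.915912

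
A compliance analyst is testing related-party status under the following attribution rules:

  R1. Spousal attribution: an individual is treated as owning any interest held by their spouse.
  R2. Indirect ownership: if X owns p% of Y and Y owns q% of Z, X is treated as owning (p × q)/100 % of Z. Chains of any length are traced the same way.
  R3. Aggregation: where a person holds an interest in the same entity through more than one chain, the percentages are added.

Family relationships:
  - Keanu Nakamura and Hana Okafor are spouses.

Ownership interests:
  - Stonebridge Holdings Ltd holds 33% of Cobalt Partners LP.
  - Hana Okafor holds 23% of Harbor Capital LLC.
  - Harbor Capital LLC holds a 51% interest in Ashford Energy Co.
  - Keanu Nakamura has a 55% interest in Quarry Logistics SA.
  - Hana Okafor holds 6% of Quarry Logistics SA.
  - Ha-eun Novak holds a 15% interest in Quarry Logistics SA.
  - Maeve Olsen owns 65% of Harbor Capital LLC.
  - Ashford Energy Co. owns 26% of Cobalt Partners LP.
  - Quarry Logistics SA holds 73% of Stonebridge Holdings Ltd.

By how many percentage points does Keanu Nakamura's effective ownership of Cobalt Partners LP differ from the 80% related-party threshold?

62.2553

By spousal attribution (R1), Keanu Nakamura is treated as also owning Hana Okafor's interest in Quarry Logistics SA, giving 55% + 6% = 61%.
By spousal attribution (R1), Keanu Nakamura is treated as owning Hana Okafor's 23% interest in Harbor Capital LLC.
Chain via Quarry Logistics SA → Stonebridge Holdings Ltd (R2): 61% × 73% × 33% = 14.6949% of Cobalt Partners LP.
Chain via Harbor Capital LLC → Ashford Energy Co. (R2): 23% × 51% × 26% = 3.0498% of Cobalt Partners LP.
Aggregating (R3): 14.6949% + 3.0498% = 17.7447%.
17.7447% falls short of the 80% threshold by 62.2553 percentage points.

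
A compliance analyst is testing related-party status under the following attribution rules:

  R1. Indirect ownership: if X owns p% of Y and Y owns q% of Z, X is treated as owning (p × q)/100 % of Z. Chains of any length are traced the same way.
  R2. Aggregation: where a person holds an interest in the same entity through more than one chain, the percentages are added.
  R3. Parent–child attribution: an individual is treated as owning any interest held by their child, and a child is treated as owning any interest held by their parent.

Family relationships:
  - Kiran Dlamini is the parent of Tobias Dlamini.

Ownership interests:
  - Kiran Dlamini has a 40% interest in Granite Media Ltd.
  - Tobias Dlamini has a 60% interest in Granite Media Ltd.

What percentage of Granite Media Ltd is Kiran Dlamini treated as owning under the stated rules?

By parent–child attribution (R3), Kiran Dlamini is treated as also owning Tobias Dlamini's interest in Granite Media Ltd, giving 40% + 60% = 100%.
Direct interest in Granite Media Ltd: 100%.

100%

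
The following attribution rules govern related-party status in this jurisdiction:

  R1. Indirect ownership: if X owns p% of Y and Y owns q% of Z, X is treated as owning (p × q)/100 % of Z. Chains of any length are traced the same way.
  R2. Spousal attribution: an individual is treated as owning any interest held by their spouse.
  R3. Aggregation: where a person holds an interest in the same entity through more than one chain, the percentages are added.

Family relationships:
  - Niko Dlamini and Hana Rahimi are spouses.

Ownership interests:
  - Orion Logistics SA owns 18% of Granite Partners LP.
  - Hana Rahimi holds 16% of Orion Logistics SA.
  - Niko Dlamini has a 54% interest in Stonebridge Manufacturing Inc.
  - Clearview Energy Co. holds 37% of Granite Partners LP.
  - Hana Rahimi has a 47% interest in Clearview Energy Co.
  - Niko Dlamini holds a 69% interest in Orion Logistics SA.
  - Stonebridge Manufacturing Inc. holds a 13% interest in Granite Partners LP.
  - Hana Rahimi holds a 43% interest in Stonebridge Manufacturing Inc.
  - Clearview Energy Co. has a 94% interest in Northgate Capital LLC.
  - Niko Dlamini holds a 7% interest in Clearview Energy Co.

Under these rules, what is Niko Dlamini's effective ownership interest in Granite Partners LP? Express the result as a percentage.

By spousal attribution (R2), Niko Dlamini is treated as also owning Hana Rahimi's interest in Orion Logistics SA, giving 69% + 16% = 85%.
By spousal attribution (R2), Niko Dlamini is treated as also owning Hana Rahimi's interest in Clearview Energy Co, giving 7% + 47% = 54%.
By spousal attribution (R2), Niko Dlamini is treated as also owning Hana Rahimi's interest in Stonebridge Manufacturing Inc, giving 54% + 43% = 97%.
Chain via Orion Logistics SA (R1): 85% × 18% = 15.3% of Granite Partners LP.
Chain via Clearview Energy Co. (R1): 54% × 37% = 19.98% of Granite Partners LP.
Chain via Stonebridge Manufacturing Inc. (R1): 97% × 13% = 12.61% of Granite Partners LP.
Aggregating (R3): 15.3% + 19.98% + 12.61% = 47.89%.

47.89%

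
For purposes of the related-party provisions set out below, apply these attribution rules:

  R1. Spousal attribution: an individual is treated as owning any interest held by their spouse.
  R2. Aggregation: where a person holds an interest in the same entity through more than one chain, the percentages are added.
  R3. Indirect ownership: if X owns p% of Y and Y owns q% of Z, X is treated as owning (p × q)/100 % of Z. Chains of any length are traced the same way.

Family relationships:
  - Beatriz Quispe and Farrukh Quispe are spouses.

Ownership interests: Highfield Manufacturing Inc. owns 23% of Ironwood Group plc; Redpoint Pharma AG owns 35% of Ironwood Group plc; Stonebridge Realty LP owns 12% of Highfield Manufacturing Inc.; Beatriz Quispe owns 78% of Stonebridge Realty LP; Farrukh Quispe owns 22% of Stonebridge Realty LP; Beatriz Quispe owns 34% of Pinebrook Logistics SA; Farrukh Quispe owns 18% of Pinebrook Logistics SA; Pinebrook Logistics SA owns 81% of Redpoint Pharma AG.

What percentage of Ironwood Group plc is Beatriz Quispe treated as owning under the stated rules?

By spousal attribution (R1), Beatriz Quispe is treated as also owning Farrukh Quispe's interest in Stonebridge Realty LP, giving 78% + 22% = 100%.
By spousal attribution (R1), Beatriz Quispe is treated as also owning Farrukh Quispe's interest in Pinebrook Logistics SA, giving 34% + 18% = 52%.
Chain via Stonebridge Realty LP → Highfield Manufacturing Inc. (R3): 100% × 12% × 23% = 2.76% of Ironwood Group plc.
Chain via Pinebrook Logistics SA → Redpoint Pharma AG (R3): 52% × 81% × 35% = 14.742% of Ironwood Group plc.
Aggregating (R2): 2.76% + 14.742% = 17.502%.

17.502%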